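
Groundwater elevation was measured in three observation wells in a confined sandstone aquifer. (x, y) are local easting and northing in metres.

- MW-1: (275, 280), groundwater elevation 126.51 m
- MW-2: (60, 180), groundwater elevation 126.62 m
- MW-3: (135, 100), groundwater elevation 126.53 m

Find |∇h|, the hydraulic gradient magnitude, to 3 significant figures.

0.000849

With h = a·x + b·y + c and MW-1 as origin, the differences give:
  (-215)·a + (-100)·b = +0.11
  (-140)·a + (-180)·b = +0.02
Eliminate b (×(-180) and ×(-100), subtract): 24700·a = -17.800 → a = ∂h/∂x = -0.0007206
Back-substitute: b = ∂h/∂y = +0.0004494.
|∇h| = √(-0.0007206² + 0.0004494²) = 0.0008492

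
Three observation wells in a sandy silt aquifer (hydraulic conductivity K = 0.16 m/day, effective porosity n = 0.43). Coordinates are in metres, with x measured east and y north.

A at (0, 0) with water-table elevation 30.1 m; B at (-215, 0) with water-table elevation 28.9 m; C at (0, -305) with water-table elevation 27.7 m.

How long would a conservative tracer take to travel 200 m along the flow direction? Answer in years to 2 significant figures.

150 years

∂h/∂x = (28.9 − 30.1) / (-215 − 0) = +0.005581
∂h/∂y = (27.7 − 30.1) / (-305 − 0) = +0.007869
|∇h| = √(0.005581² + 0.007869²) = 0.009647
Seepage velocity v = K·i/n = 0.16 × 0.009647 / 0.43 = 0.00359 m/day.
t = 200 / 0.00359 = 5.571e+04 days = 153 years.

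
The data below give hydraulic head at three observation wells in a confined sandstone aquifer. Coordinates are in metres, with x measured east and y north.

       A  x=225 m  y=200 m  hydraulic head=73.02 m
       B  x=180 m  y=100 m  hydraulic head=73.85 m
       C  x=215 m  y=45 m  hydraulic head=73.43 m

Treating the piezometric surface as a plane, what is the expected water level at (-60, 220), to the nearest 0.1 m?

Differences from A: to B (Δx, Δy, Δh) = (-45, -100, +0.83); to C = (-10, -155, +0.41).
Determinant of the coordinate differences = (-45)·(-155) − (-10)·(-100) = 5975.
∂h/∂x = [(+0.83)·(-155) − (+0.41)·(-100)] / 5975 = -0.01467
∂h/∂y = [(-45)·(+0.41) − (-10)·(+0.83)] / 5975 = -0.001699
h(-60, 220) = 73.02 + (-0.01467)·(-285) + (-0.001699)·(20) = 73.02 +4.181 -0.034 = 77.167 m.

77.2 m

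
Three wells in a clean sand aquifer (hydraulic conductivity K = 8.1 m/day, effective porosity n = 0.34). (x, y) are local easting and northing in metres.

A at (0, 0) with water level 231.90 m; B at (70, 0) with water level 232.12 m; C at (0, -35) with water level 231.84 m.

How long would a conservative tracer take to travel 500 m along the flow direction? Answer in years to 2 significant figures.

16 years

∂h/∂x = (232.12 − 231.90) / (70 − 0) = +0.003143
∂h/∂y = (231.84 − 231.90) / (-35 − 0) = +0.001714
|∇h| = √(0.003143² + 0.001714²) = 0.00358
Seepage velocity v = K·i/n = 8.1 × 0.00358 / 0.34 = 0.08529 m/day.
t = 500 / 0.08529 = 5862 days = 16 years.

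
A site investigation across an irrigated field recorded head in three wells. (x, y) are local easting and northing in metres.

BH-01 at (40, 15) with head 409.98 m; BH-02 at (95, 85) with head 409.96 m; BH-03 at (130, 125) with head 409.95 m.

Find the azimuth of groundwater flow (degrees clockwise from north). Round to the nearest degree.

326°

With h = a·x + b·y + c and BH-01 as origin, the differences give:
  55·a + 70·b = -0.02
  90·a + 110·b = -0.03
Eliminate b (×110 and ×70, subtract): -250·a = -0.100 → a = ∂h/∂x = +0.0004000
Back-substitute: b = ∂h/∂y = -0.0006000.
Flow direction (−∇h) has components (-0.0004000 E, +0.0006000 N).
Azimuth = atan2(E, N) = atan2(-0.0004000, +0.0006000) = 326.3° ≈ 326°.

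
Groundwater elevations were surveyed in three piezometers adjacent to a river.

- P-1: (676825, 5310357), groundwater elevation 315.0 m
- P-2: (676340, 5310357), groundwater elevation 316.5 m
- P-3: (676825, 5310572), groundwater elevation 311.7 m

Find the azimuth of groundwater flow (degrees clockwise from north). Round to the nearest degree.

011°

∂h/∂x = (316.5 − 315.0) / (676340 − 676825) = -0.003093
∂h/∂y = (311.7 − 315.0) / (5310572 − 5310357) = -0.01535
Flow direction (−∇h) has components (+0.003093 E, +0.01535 N).
Azimuth = atan2(E, N) = atan2(+0.003093, +0.01535) = 11.4° ≈ 011°.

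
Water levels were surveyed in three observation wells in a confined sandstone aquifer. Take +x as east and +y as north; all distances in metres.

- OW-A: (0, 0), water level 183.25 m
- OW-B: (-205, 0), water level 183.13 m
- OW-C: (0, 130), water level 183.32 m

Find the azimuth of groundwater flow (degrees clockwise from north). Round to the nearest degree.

∂h/∂x = (183.13 − 183.25) / (-205 − 0) = +0.0005854
∂h/∂y = (183.32 − 183.25) / (130 − 0) = +0.0005385
Flow direction (−∇h) has components (-0.0005854 E, -0.0005385 N).
Azimuth = atan2(E, N) = atan2(-0.0005854, -0.0005385) = 227.4° ≈ 227°.

227°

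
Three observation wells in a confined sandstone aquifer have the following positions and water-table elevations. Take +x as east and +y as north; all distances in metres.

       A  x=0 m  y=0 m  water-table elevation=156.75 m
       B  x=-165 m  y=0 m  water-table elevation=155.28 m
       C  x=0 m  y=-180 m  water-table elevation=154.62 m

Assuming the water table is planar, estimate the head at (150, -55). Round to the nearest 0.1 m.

∂h/∂x = (155.28 − 156.75) / (-165 − 0) = +0.008909
∂h/∂y = (154.62 − 156.75) / (-180 − 0) = +0.01183
h(150, -55) = 156.75 + (+0.008909)·(150) + (+0.01183)·(-55) = 156.75 +1.336 -0.651 = 157.436 m.

157.4 m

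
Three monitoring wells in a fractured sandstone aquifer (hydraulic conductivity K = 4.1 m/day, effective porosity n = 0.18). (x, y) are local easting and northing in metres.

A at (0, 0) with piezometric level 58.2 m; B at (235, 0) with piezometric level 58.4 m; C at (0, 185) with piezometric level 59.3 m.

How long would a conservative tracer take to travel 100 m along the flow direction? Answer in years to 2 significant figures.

2.0 years

∂h/∂x = (58.4 − 58.2) / (235 − 0) = +0.0008511
∂h/∂y = (59.3 − 58.2) / (185 − 0) = +0.005946
|∇h| = √(0.0008511² + 0.005946²) = 0.006007
Seepage velocity v = K·i/n = 4.1 × 0.006007 / 0.18 = 0.1368 m/day.
t = 100 / 0.1368 = 731 days = 2 years.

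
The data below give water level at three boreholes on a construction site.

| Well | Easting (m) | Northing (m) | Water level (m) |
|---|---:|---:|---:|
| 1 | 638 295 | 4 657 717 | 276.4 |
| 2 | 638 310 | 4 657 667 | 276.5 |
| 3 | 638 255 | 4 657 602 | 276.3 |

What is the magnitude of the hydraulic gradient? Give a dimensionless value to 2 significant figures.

0.0045

Taking 1 as reference: 2−1 = (15, -50, +0.1); 3−1 = (-40, -115, -0.1).
Determinant of the coordinate differences = 15·(-115) − (-40)·(-50) = -3725.
∂h/∂x = [(+0.1)·(-115) − (-0.1)·(-50)] / -3725 = +0.004430
∂h/∂y = [15·(-0.1) − (-40)·(+0.1)] / -3725 = -0.0006711
|∇h| = √(0.004430² + -0.0006711²) = 0.004481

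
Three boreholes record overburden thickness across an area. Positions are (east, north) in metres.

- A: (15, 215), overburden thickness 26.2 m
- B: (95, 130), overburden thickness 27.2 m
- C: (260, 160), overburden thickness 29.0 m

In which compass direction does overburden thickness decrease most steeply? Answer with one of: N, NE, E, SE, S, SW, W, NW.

W

Three-point gradient (reference A): Δ to B = (80, -85, +1.0), Δ to C = (245, -55, +2.8).
∂d/∂x = +0.01114, ∂d/∂y = -0.001279 (det = 16425).
Steepest decrease is along −∇f = (-0.01114 E, +0.001279 N) → west.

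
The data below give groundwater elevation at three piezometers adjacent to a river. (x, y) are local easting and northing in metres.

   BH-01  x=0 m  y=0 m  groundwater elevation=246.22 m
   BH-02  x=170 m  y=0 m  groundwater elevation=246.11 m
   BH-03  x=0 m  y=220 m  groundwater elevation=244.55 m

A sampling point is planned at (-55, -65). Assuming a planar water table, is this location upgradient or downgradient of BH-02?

∂h/∂x = (246.11 − 246.22) / (170 − 0) = -0.0006471
∂h/∂y = (244.55 − 246.22) / (220 − 0) = -0.007591
Head at (-55, -65) = 246.22 + (-0.0006471)·(-55) + (-0.007591)·(-65) = 246.75 m.
That is higher than the 246.11 m at BH-02, so the point is upgradient.

upgradient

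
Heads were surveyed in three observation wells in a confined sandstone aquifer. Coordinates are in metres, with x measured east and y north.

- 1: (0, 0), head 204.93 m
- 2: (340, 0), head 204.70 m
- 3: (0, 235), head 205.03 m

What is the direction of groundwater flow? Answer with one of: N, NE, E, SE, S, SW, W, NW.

SE

∂h/∂x = (204.70 − 204.93) / (340 − 0) = -0.0006765
∂h/∂y = (205.03 − 204.93) / (235 − 0) = +0.0004255
Flow = −∇h = (+0.0006765 east, -0.0004255 north), which points southeast.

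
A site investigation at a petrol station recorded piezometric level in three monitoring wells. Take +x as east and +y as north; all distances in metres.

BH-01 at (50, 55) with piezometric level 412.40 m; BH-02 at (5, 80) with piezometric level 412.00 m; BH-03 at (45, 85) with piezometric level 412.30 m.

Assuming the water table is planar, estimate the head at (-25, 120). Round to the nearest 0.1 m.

Differences from BH-01: to BH-02 (Δx, Δy, Δh) = (-45, 25, -0.40); to BH-03 = (-5, 30, -0.10).
Determinant of the coordinate differences = (-45)·30 − (-5)·25 = -1225.
∂h/∂x = [(-0.40)·30 − (-0.10)·25] / -1225 = +0.007755
∂h/∂y = [(-45)·(-0.10) − (-5)·(-0.40)] / -1225 = -0.002041
h(-25, 120) = 412.40 + (+0.007755)·(-75) + (-0.002041)·(65) = 412.40 -0.582 -0.133 = 411.686 m.

411.7 m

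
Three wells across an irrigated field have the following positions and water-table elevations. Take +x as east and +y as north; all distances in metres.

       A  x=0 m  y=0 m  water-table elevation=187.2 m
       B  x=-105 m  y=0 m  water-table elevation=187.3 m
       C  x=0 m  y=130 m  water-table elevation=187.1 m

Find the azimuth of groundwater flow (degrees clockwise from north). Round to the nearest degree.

051°

∂h/∂x = (187.3 − 187.2) / (-105 − 0) = -0.0009524
∂h/∂y = (187.1 − 187.2) / (130 − 0) = -0.0007692
Flow direction (−∇h) has components (+0.0009524 E, +0.0007692 N).
Azimuth = atan2(E, N) = atan2(+0.0009524, +0.0007692) = 51.1° ≈ 051°.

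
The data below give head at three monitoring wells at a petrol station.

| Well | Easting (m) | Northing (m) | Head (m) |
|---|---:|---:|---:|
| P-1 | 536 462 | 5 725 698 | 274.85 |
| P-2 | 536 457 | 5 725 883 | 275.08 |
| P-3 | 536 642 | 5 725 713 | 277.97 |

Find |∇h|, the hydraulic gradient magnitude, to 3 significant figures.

0.0173

Taking P-1 as reference: P-2−P-1 = (-5, 185, +0.23); P-3−P-1 = (180, 15, +3.12).
Determinant of the coordinate differences = (-5)·15 − 180·185 = -33375.
∂h/∂x = [(+0.23)·15 − (+3.12)·185] / -33375 = +0.01719
∂h/∂y = [(-5)·(+3.12) − 180·(+0.23)] / -33375 = +0.001708
|∇h| = √(0.01719² + 0.001708²) = 0.01727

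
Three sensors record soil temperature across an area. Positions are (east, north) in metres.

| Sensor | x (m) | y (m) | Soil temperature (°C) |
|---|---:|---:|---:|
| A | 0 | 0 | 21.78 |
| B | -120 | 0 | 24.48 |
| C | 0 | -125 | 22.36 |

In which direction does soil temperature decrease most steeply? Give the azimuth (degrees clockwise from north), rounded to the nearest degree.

∂T/∂x = (24.48 − 21.78) / (-120 − 0) = -0.02250
∂T/∂y = (22.36 − 21.78) / (-125 − 0) = -0.004640
Steepest decrease is along −∇f: components (+0.02250 E, +0.004640 N).
Azimuth = atan2(+0.02250, +0.004640) = 78.3° ≈ 078°.

078°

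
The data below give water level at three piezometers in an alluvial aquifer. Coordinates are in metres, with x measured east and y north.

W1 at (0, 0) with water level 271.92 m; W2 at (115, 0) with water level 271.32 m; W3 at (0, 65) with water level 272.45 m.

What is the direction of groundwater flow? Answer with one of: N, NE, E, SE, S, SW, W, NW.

SE

∂h/∂x = (271.32 − 271.92) / (115 − 0) = -0.005217
∂h/∂y = (272.45 − 271.92) / (65 − 0) = +0.008154
Flow = −∇h = (+0.005217 east, -0.008154 north), which points southeast.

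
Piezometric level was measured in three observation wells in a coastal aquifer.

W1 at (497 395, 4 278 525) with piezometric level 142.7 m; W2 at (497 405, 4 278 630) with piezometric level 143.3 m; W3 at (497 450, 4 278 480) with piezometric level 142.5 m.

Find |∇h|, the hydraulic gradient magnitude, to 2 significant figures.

0.0057

With h = a·x + b·y + c and W1 as origin, the differences give:
  10·a + 105·b = +0.6
  55·a + (-45)·b = -0.2
Eliminate b (×(-45) and ×105, subtract): -6225·a = -6.00 → a = ∂h/∂x = +0.0009639
Back-substitute: b = ∂h/∂y = +0.005622.
|∇h| = √(0.0009639² + 0.005622²) = 0.005704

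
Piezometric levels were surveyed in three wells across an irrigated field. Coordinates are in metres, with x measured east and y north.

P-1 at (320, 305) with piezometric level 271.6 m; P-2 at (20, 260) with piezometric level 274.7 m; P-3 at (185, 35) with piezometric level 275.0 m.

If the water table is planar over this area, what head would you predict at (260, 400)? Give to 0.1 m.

271.4 m

With h = a·x + b·y + c and P-1 as origin, the differences give:
  (-300)·a + (-45)·b = +3.1
  (-135)·a + (-270)·b = +3.4
Eliminate b (×(-270) and ×(-45), subtract): 74925·a = -684.00 → a = ∂h/∂x = -0.009129
Back-substitute: b = ∂h/∂y = -0.008028.
h(260, 400) = 271.6 + (-0.009129)·(-60) + (-0.008028)·(95) = 271.6 +0.548 -0.763 = 271.385 m.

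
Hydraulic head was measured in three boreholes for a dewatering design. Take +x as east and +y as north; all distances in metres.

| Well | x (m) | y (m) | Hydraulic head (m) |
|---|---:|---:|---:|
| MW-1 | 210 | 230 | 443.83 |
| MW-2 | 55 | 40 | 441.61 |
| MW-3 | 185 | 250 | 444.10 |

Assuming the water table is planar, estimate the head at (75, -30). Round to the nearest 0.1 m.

440.7 m

With h = a·x + b·y + c and MW-1 as origin, the differences give:
  (-155)·a + (-190)·b = -2.22
  (-25)·a + 20·b = +0.27
Eliminate b (×20 and ×(-190), subtract): -7850·a = 6.900 → a = ∂h/∂x = -0.0008790
Back-substitute: b = ∂h/∂y = +0.01240.
h(75, -30) = 443.83 + (-0.0008790)·(-135) + (+0.01240)·(-260) = 443.83 +0.119 -3.224 = 440.724 m.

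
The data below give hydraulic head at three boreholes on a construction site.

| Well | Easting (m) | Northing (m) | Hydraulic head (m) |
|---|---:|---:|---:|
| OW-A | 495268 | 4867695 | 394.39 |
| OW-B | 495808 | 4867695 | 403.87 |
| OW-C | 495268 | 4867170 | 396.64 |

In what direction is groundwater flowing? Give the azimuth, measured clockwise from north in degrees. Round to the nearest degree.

284°

∂h/∂x = (403.87 − 394.39) / (495808 − 495268) = +0.01756
∂h/∂y = (396.64 − 394.39) / (4867170 − 4867695) = -0.004286
Flow direction (−∇h) has components (-0.01756 E, +0.004286 N).
Azimuth = atan2(E, N) = atan2(-0.01756, +0.004286) = 283.7° ≈ 284°.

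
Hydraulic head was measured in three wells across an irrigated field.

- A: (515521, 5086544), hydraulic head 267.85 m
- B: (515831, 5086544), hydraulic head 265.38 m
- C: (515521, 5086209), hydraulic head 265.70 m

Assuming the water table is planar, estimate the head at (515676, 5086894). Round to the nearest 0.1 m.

268.9 m

∂h/∂x = (265.38 − 267.85) / (515831 − 515521) = -0.007968
∂h/∂y = (265.70 − 267.85) / (5086209 − 5086544) = +0.006418
h(515676, 5086894) = 267.85 + (-0.007968)·(155) + (+0.006418)·(350) = 267.85 -1.235 +2.246 = 268.861 m.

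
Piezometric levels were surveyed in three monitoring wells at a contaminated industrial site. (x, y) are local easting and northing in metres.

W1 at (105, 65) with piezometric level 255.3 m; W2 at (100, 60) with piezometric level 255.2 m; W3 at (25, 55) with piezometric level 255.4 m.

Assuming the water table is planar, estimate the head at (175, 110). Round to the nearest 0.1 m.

Taking W1 as reference: W2−W1 = (-5, -5, -0.1); W3−W1 = (-80, -10, +0.1).
Determinant of the coordinate differences = (-5)·(-10) − (-80)·(-5) = -350.
∂h/∂x = [(-0.1)·(-10) − (+0.1)·(-5)] / -350 = -0.004286
∂h/∂y = [(-5)·(+0.1) − (-80)·(-0.1)] / -350 = +0.02429
h(175, 110) = 255.3 + (-0.004286)·(70) + (+0.02429)·(45) = 255.3 -0.300 +1.093 = 256.093 m.

256.1 m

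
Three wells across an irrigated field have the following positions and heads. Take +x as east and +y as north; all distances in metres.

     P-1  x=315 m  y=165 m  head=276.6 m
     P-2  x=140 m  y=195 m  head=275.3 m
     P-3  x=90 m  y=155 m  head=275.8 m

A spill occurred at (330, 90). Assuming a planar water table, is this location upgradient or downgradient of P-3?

Differences from P-1: to P-2 (Δx, Δy, Δh) = (-175, 30, -1.3); to P-3 = (-225, -10, -0.8).
Solve a·Δx + b·Δy = Δh: det = (-175)·(-10) − (-225)·30 = 8500.
∂h/∂x = [(-1.3)·(-10) − (-0.8)·30] / 8500 = +0.004353
∂h/∂y = [(-175)·(-0.8) − (-225)·(-1.3)] / 8500 = -0.01794
Head at (330, 90) = 276.6 + (+0.004353)·(15) + (-0.01794)·(-75) = 278.01 m.
That is higher than the 275.8 m at P-3, so the point is upgradient.

upgradient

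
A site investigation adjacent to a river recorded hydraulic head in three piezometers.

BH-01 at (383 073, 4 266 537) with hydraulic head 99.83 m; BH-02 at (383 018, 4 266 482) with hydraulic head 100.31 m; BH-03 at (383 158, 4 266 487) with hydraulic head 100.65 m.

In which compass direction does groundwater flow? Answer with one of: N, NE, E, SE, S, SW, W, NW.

Three-point gradient (reference BH-01): Δ to BH-02 = (-55, -55, +0.48), Δ to BH-03 = (85, -50, +0.82).
∂h/∂x = +0.002842, ∂h/∂y = -0.01157 (det = 7425).
Flow = −∇h = (-0.002842 east, +0.01157 north), which points north.

N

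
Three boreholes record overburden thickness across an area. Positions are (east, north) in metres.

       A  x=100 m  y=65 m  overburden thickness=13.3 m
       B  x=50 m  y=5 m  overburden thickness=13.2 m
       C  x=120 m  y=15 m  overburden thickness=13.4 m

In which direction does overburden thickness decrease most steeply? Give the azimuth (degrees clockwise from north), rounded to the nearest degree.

285°

With d = a·x + b·y + c and A as origin, the differences give:
  (-50)·a + (-60)·b = -0.1
  20·a + (-50)·b = +0.1
Eliminate b (×(-50) and ×(-60), subtract): 3700·a = 11.00 → a = ∂d/∂x = +0.002973
Back-substitute: b = ∂d/∂y = -0.0008108.
Steepest decrease is along −∇f: components (-0.002973 E, +0.0008108 N).
Azimuth = atan2(-0.002973, +0.0008108) = 285.3° ≈ 285°.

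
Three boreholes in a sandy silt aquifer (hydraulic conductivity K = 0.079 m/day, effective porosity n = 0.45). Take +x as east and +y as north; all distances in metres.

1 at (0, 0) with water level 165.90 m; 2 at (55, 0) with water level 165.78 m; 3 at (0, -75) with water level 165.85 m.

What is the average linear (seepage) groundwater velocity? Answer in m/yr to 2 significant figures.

0.15 m/yr

∂h/∂x = (165.78 − 165.90) / (55 − 0) = -0.002182
∂h/∂y = (165.85 − 165.90) / (-75 − 0) = +0.0006667
|∇h| = √(-0.002182² + 0.0006667²) = 0.002282
Seepage velocity v = K·i/n = 0.079 × 0.002282 / 0.45 = 0.0004006 m/day = 0.1463 m/yr.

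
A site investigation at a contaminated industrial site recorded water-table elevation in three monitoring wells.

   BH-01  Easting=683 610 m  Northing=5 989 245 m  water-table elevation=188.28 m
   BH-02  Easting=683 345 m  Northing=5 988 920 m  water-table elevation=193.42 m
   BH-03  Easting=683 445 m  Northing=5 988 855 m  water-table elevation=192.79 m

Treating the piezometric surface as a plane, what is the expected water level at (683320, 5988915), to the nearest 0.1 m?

Three-point gradient (reference BH-01): Δ to BH-02 = (-265, -325, +5.14), Δ to BH-03 = (-165, -390, +4.51).
∂h/∂x = -0.01084, ∂h/∂y = -0.006979 (det = 49725).
h(683320, 5988915) = 188.28 + (-0.01084)·(-290) + (-0.006979)·(-330) = 188.28 +3.143 +2.303 = 193.726 m.

193.7 m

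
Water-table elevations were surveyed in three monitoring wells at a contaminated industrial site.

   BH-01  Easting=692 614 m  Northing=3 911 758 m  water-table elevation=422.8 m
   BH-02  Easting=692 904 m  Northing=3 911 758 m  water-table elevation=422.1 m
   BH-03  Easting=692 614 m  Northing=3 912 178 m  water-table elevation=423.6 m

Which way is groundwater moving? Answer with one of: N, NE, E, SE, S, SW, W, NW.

SE

∂h/∂x = (422.1 − 422.8) / (692904 − 692614) = -0.002414
∂h/∂y = (423.6 − 422.8) / (3912178 − 3911758) = +0.001905
Flow = −∇h = (+0.002414 east, -0.001905 north), which points southeast.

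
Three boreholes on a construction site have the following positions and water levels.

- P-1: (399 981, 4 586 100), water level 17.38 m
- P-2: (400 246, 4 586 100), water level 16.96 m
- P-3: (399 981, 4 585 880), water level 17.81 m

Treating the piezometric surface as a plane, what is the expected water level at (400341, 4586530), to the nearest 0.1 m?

16.0 m

∂h/∂x = (16.96 − 17.38) / (400246 − 399981) = -0.001585
∂h/∂y = (17.81 − 17.38) / (4585880 − 4586100) = -0.001955
h(400341, 4586530) = 17.38 + (-0.001585)·(360) + (-0.001955)·(430) = 17.38 -0.571 -0.840 = 15.969 m.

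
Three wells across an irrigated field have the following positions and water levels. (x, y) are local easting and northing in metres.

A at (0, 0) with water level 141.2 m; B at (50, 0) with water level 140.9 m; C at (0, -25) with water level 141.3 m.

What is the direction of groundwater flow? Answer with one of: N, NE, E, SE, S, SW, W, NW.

NE

∂h/∂x = (140.9 − 141.2) / (50 − 0) = -0.006000
∂h/∂y = (141.3 − 141.2) / (-25 − 0) = -0.004000
Flow = −∇h = (+0.006000 east, +0.004000 north), which points northeast.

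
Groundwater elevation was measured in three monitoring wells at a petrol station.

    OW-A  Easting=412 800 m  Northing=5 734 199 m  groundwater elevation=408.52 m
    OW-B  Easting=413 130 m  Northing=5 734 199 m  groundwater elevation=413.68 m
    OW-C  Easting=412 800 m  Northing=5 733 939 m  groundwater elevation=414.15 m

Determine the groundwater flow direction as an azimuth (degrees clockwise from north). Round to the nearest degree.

324°

∂h/∂x = (413.68 − 408.52) / (413130 − 412800) = +0.01564
∂h/∂y = (414.15 − 408.52) / (5733939 − 5734199) = -0.02165
Flow direction (−∇h) has components (-0.01564 E, +0.02165 N).
Azimuth = atan2(E, N) = atan2(-0.01564, +0.02165) = 324.2° ≈ 324°.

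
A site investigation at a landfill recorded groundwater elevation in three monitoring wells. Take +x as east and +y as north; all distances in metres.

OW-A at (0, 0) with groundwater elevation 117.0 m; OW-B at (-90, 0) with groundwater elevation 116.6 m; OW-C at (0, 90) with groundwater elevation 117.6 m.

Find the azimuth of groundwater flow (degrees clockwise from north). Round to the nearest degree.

∂h/∂x = (116.6 − 117.0) / (-90 − 0) = +0.004444
∂h/∂y = (117.6 − 117.0) / (90 − 0) = +0.006667
Flow direction (−∇h) has components (-0.004444 E, -0.006667 N).
Azimuth = atan2(E, N) = atan2(-0.004444, -0.006667) = 213.7° ≈ 214°.

214°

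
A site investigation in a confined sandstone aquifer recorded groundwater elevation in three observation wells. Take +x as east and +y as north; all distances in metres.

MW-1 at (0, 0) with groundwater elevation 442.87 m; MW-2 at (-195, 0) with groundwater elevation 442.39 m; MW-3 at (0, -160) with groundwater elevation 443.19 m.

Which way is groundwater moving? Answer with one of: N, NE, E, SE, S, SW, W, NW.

∂h/∂x = (442.39 − 442.87) / (-195 − 0) = +0.002462
∂h/∂y = (443.19 − 442.87) / (-160 − 0) = -0.002000
Flow = −∇h = (-0.002462 east, +0.002000 north), which points northwest.

NW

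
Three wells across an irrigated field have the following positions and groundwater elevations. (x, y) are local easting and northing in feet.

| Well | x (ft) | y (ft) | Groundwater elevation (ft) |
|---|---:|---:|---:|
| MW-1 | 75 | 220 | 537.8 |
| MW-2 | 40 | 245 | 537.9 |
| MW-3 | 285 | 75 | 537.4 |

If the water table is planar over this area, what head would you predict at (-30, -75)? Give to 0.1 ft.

With h = a·x + b·y + c and MW-1 as origin, the differences give:
  (-35)·a + 25·b = +0.1
  210·a + (-145)·b = -0.4
Eliminate b (×(-145) and ×25, subtract): -175·a = -4.50 → a = ∂h/∂x = +0.02571
Back-substitute: b = ∂h/∂y = +0.04000.
h(-30, -75) = 537.8 + (+0.02571)·(-105) + (+0.04000)·(-295) = 537.8 -2.700 -11.800 = 523.300 ft.

523.3 ft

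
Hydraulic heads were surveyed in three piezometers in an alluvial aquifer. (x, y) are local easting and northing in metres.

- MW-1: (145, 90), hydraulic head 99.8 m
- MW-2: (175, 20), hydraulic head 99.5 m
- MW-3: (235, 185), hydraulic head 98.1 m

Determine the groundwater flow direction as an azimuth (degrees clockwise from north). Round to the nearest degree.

081°

With h = a·x + b·y + c and MW-1 as origin, the differences give:
  30·a + (-70)·b = -0.3
  90·a + 95·b = -1.7
Eliminate b (×95 and ×(-70), subtract): 9150·a = -147.50 → a = ∂h/∂x = -0.01612
Back-substitute: b = ∂h/∂y = -0.002623.
Flow direction (−∇h) has components (+0.01612 E, +0.002623 N).
Azimuth = atan2(E, N) = atan2(+0.01612, +0.002623) = 80.8° ≈ 081°.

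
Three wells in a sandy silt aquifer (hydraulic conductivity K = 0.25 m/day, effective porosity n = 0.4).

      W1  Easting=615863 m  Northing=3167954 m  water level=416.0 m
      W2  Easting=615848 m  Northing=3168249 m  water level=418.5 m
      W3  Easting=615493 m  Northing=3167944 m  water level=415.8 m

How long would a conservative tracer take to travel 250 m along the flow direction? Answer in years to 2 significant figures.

130 years

With h = a·x + b·y + c and W1 as origin, the differences give:
  (-15)·a + 295·b = +2.5
  (-370)·a + (-10)·b = -0.2
Eliminate b (×(-10) and ×295, subtract): 109300·a = 34.00 → a = ∂h/∂x = +0.0003111
Back-substitute: b = ∂h/∂y = +0.008490.
|∇h| = √(0.0003111² + 0.008490²) = 0.008496
Seepage velocity v = K·i/n = 0.25 × 0.008496 / 0.4 = 0.00531 m/day.
t = 250 / 0.00531 = 4.708e+04 days = 129 years.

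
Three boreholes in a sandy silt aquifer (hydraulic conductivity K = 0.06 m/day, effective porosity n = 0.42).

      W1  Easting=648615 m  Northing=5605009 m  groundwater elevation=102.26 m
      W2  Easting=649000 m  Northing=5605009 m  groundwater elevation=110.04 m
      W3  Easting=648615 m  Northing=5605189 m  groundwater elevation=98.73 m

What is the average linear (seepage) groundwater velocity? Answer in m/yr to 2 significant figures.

∂h/∂x = (110.04 − 102.26) / (649000 − 648615) = +0.02021
∂h/∂y = (98.73 − 102.26) / (5605189 − 5605009) = -0.01961
|∇h| = √(0.02021² + -0.01961²) = 0.02816
Seepage velocity v = K·i/n = 0.06 × 0.02816 / 0.42 = 0.004023 m/day = 1.469 m/yr.

1.5 m/yr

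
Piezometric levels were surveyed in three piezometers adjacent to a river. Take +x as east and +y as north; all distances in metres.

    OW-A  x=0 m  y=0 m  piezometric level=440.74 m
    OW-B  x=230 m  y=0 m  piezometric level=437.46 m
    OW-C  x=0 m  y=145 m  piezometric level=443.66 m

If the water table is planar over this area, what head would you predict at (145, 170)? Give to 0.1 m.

442.1 m

∂h/∂x = (437.46 − 440.74) / (230 − 0) = -0.01426
∂h/∂y = (443.66 − 440.74) / (145 − 0) = +0.02014
h(145, 170) = 440.74 + (-0.01426)·(145) + (+0.02014)·(170) = 440.74 -2.068 +3.423 = 442.096 m.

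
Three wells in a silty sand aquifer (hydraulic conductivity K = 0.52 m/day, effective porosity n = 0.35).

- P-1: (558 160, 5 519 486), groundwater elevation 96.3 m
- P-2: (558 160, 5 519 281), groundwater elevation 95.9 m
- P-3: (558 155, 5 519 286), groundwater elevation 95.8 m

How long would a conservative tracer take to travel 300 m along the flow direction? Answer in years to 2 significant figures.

25 years

Three-point gradient (reference P-1): Δ to P-2 = (0, -205, -0.4), Δ to P-3 = (-5, -200, -0.5).
∂h/∂x = +0.02195, ∂h/∂y = +0.001951 (det = -1025).
|∇h| = √(0.02195² + 0.001951²) = 0.02204
Seepage velocity v = K·i/n = 0.52 × 0.02204 / 0.35 = 0.03275 m/day.
t = 300 / 0.03275 = 9160 days = 25.1 years.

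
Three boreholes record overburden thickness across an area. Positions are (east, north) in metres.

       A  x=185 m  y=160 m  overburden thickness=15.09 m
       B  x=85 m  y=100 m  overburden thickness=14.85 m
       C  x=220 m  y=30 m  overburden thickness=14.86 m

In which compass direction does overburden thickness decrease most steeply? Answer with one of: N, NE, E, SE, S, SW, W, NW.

With d = a·x + b·y + c and A as origin, the differences give:
  (-100)·a + (-60)·b = -0.24
  35·a + (-130)·b = -0.23
Eliminate b (×(-130) and ×(-60), subtract): 15100·a = 17.400 → a = ∂d/∂x = +0.001152
Back-substitute: b = ∂d/∂y = +0.002079.
Steepest decrease is along −∇f = (-0.001152 E, -0.002079 N) → southwest.

SW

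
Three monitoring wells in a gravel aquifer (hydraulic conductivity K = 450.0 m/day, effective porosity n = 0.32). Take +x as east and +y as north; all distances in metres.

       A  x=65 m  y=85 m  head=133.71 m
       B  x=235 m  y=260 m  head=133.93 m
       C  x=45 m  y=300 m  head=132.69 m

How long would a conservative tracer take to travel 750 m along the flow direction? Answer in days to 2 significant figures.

76 days

Three-point gradient (reference A): Δ to B = (170, 175, +0.22), Δ to C = (-20, 215, -1.02).
∂h/∂x = +0.005638, ∂h/∂y = -0.004220 (det = 40050).
|∇h| = √(0.005638² + -0.004220²) = 0.007042
Seepage velocity v = K·i/n = 450.0 × 0.007042 / 0.32 = 9.903 m/day.
t = 750 / 9.903 = 75.73 days.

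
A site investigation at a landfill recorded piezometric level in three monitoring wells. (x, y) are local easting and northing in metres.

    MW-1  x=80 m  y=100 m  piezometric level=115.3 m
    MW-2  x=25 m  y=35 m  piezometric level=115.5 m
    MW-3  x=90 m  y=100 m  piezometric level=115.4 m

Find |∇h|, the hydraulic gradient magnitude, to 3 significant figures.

Differences from MW-1: to MW-2 (Δx, Δy, Δh) = (-55, -65, +0.2); to MW-3 = (10, 0, +0.1).
Determinant of the coordinate differences = (-55)·0 − 10·(-65) = 650.
∂h/∂x = [(+0.2)·0 − (+0.1)·(-65)] / 650 = +0.01000
∂h/∂y = [(-55)·(+0.1) − 10·(+0.2)] / 650 = -0.01154
|∇h| = √(0.01000² + -0.01154²) = 0.01527

0.0153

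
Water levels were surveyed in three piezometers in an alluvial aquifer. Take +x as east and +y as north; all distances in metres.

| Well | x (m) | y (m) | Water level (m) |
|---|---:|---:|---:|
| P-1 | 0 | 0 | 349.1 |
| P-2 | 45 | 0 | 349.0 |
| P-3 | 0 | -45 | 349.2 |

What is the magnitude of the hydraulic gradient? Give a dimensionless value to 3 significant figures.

0.00314

∂h/∂x = (349.0 − 349.1) / (45 − 0) = -0.002222
∂h/∂y = (349.2 − 349.1) / (-45 − 0) = -0.002222
|∇h| = √(-0.002222² + -0.002222²) = 0.003142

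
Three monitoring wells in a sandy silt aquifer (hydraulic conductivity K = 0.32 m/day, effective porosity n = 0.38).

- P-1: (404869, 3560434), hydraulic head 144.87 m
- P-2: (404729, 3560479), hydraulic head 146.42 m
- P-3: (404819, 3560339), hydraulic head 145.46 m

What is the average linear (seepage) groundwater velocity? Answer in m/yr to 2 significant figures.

3.4 m/yr

Taking P-1 as reference: P-2−P-1 = (-140, 45, +1.55); P-3−P-1 = (-50, -95, +0.59).
Solve a·Δx + b·Δy = Δh: det = (-140)·(-95) − (-50)·45 = 15550.
∂h/∂x = [(+1.55)·(-95) − (+0.59)·45] / 15550 = -0.01118
∂h/∂y = [(-140)·(+0.59) − (-50)·(+1.55)] / 15550 = -0.0003280
|∇h| = √(-0.01118² + -0.0003280²) = 0.01118
Seepage velocity v = K·i/n = 0.32 × 0.01118 / 0.38 = 0.009415 m/day = 3.439 m/yr.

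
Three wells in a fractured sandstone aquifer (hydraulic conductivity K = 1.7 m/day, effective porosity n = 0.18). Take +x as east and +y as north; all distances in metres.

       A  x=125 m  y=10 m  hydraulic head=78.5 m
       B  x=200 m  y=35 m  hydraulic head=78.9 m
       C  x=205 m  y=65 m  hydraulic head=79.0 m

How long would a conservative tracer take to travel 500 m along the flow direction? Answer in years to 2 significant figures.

Differences from A: to B (Δx, Δy, Δh) = (75, 25, +0.4); to C = (80, 55, +0.5).
Determinant of the coordinate differences = 75·55 − 80·25 = 2125.
∂h/∂x = [(+0.4)·55 − (+0.5)·25] / 2125 = +0.004471
∂h/∂y = [75·(+0.5) − 80·(+0.4)] / 2125 = +0.002588
|∇h| = √(0.004471² + 0.002588²) = 0.005166
Seepage velocity v = K·i/n = 1.7 × 0.005166 / 0.18 = 0.04879 m/day.
t = 500 / 0.04879 = 1.025e+04 days = 28.1 years.

28 years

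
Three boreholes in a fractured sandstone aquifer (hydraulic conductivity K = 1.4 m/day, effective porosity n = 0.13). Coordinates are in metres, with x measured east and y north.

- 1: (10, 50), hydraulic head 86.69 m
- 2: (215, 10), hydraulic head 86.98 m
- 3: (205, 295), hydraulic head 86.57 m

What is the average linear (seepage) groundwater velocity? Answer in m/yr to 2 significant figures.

Taking 1 as reference: 2−1 = (205, -40, +0.29); 3−1 = (195, 245, -0.12).
Determinant of the coordinate differences = 205·245 − 195·(-40) = 58025.
∂h/∂x = [(+0.29)·245 − (-0.12)·(-40)] / 58025 = +0.001142
∂h/∂y = [205·(-0.12) − 195·(+0.29)] / 58025 = -0.001399
|∇h| = √(0.001142² + -0.001399²) = 0.001806
Seepage velocity v = K·i/n = 1.4 × 0.001806 / 0.13 = 0.01945 m/day = 7.104 m/yr.

7.1 m/yr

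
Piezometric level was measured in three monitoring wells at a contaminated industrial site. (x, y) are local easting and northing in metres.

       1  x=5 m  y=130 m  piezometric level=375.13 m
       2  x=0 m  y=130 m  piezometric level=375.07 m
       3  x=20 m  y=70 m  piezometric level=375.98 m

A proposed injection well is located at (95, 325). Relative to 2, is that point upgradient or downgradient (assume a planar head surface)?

With h = a·x + b·y + c and 1 as origin, the differences give:
  (-5)·a + 0·b = -0.06
  15·a + (-60)·b = +0.85
Eliminate b (×(-60) and ×0, subtract): 300·a = 3.600 → a = ∂h/∂x = +0.01200
Back-substitute: b = ∂h/∂y = -0.01117.
Head at (95, 325) = 375.13 + (+0.01200)·(90) + (-0.01117)·(195) = 374.03 m.
That is lower than the 375.07 m at 2, so the point is downgradient.

downgradient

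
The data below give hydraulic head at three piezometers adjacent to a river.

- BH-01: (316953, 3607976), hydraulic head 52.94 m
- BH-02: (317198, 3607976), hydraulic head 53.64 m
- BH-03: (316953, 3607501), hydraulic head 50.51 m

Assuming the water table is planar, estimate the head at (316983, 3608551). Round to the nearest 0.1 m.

∂h/∂x = (53.64 − 52.94) / (317198 − 316953) = +0.002857
∂h/∂y = (50.51 − 52.94) / (3607501 − 3607976) = +0.005116
h(316983, 3608551) = 52.94 + (+0.002857)·(30) + (+0.005116)·(575) = 52.94 +0.086 +2.942 = 55.967 m.

56.0 m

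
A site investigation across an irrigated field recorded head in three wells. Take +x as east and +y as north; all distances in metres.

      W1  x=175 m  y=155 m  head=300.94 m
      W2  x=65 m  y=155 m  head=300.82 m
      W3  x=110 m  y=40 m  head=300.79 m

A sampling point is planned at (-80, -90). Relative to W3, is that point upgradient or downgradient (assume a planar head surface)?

downgradient

With h = a·x + b·y + c and W1 as origin, the differences give:
  (-110)·a + 0·b = -0.12
  (-65)·a + (-115)·b = -0.15
Eliminate b (×(-115) and ×0, subtract): 12650·a = 13.800 → a = ∂h/∂x = +0.001091
Back-substitute: b = ∂h/∂y = +0.0006877.
Head at (-80, -90) = 300.94 + (+0.001091)·(-255) + (+0.0006877)·(-245) = 300.49 m.
That is lower than the 300.79 m at W3, so the point is downgradient.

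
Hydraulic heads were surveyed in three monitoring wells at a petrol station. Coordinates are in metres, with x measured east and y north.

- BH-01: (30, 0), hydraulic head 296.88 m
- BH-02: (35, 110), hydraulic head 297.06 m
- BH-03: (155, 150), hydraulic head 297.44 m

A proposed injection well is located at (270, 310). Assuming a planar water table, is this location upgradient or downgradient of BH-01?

upgradient

With h = a·x + b·y + c and BH-01 as origin, the differences give:
  5·a + 110·b = +0.18
  125·a + 150·b = +0.56
Eliminate b (×150 and ×110, subtract): -13000·a = -34.600 → a = ∂h/∂x = +0.002662
Back-substitute: b = ∂h/∂y = +0.001515.
Head at (270, 310) = 296.88 + (+0.002662)·(240) + (+0.001515)·(310) = 297.99 m.
That is higher than the 296.88 m at BH-01, so the point is upgradient.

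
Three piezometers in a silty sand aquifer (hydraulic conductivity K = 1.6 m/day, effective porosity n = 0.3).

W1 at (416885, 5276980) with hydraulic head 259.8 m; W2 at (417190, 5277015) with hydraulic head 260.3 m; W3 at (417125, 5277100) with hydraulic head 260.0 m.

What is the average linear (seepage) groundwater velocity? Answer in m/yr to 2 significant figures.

5.5 m/yr

Taking W1 as reference: W2−W1 = (305, 35, +0.5); W3−W1 = (240, 120, +0.2).
Determinant of the coordinate differences = 305·120 − 240·35 = 28200.
∂h/∂x = [(+0.5)·120 − (+0.2)·35] / 28200 = +0.001879
∂h/∂y = [305·(+0.2) − 240·(+0.5)] / 28200 = -0.002092
|∇h| = √(0.001879² + -0.002092²) = 0.002812
Seepage velocity v = K·i/n = 1.6 × 0.002812 / 0.3 = 0.015 m/day = 5.479 m/yr.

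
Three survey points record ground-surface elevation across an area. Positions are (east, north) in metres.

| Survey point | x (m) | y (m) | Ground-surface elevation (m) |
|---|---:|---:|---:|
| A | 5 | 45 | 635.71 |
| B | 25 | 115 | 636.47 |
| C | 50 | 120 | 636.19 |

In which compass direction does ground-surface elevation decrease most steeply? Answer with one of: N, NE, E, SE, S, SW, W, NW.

Taking A as reference: B−A = (20, 70, +0.76); C−A = (45, 75, +0.48).
Solve a·Δx + b·Δy = Δz: det = 20·75 − 45·70 = -1650.
∂z/∂x = [(+0.76)·75 − (+0.48)·70] / -1650 = -0.01418
∂z/∂y = [20·(+0.48) − 45·(+0.76)] / -1650 = +0.01491
Steepest decrease is along −∇f = (+0.01418 E, -0.01491 N) → southeast.

SE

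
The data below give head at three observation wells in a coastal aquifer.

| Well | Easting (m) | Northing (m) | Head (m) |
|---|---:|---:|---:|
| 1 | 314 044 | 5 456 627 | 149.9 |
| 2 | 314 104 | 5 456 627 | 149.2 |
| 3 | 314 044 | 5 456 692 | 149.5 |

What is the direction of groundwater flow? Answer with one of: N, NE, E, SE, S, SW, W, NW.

NE

∂h/∂x = (149.2 − 149.9) / (314104 − 314044) = -0.01167
∂h/∂y = (149.5 − 149.9) / (5456692 − 5456627) = -0.006154
Flow = −∇h = (+0.01167 east, +0.006154 north), which points northeast.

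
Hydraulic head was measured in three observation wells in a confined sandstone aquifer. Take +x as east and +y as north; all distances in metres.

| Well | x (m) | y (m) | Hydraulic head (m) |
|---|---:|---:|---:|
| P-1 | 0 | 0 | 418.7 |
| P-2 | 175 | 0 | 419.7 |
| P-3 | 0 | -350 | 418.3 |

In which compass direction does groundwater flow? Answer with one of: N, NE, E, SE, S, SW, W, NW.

W

∂h/∂x = (419.7 − 418.7) / (175 − 0) = +0.005714
∂h/∂y = (418.3 − 418.7) / (-350 − 0) = +0.001143
Flow = −∇h = (-0.005714 east, -0.001143 north), which points west.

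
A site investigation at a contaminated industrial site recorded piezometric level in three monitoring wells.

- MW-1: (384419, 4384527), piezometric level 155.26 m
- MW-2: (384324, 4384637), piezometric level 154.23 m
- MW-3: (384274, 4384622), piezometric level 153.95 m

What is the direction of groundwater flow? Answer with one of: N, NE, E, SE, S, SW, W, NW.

NW

With h = a·x + b·y + c and MW-1 as origin, the differences give:
  (-95)·a + 110·b = -1.03
  (-145)·a + 95·b = -1.31
Eliminate b (×95 and ×110, subtract): 6925·a = 46.250 → a = ∂h/∂x = +0.006679
Back-substitute: b = ∂h/∂y = -0.003596.
Flow = −∇h = (-0.006679 east, +0.003596 north), which points northwest.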